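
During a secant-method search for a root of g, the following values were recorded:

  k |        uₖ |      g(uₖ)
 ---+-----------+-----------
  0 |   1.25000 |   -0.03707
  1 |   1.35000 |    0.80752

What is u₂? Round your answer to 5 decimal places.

u₂ = 1.35000 − 0.80752·(1.35000 − 1.25000) / (0.80752 − (-0.03707))
   = 1.35000 − (0.0807520)/(0.8445900) = 1.2543891

1.25439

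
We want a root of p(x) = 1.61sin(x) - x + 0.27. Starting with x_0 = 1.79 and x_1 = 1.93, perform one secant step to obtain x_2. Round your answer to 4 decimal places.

1.8253

p(1.79) = 0.051474, p(1.93) = -0.152755
x_2 = 1.930000 − (-0.152755)·(1.930000 − 1.790000) / (-0.152755 − 0.051474) = 1.930000 − (-0.021386)/(-0.204229) = 1.825286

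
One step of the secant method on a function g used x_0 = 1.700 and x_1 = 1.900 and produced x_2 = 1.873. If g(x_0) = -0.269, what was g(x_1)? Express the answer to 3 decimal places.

The secant line through (1.700, -0.269) and (1.900, g(x_1)) crosses zero at x_2 = 1.873.
So (1.700, -0.269), (1.900, g(x_1)), (1.873, 0) are collinear:
g(x_1) = -0.269 · (1.900 − 1.873) / (1.700 − 1.873) = -0.269 · (0.02700)/(-0.17300) = 0.04198

0.042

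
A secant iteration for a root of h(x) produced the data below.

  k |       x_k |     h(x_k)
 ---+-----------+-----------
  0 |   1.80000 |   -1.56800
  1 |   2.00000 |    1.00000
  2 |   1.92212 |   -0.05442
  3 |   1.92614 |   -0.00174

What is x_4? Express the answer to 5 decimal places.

x_4 = 1.92614 − (-0.00174)·(1.92614 − 1.92212) / (-0.00174 − (-0.05442))
   = 1.92614 − (-0.0000070)/(0.0526800) = 1.9262728

1.92627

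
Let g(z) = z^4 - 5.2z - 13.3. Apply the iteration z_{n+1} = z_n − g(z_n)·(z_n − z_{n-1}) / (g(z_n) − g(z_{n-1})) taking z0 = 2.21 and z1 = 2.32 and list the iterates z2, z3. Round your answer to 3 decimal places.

g(2.21) = -0.93757, g(2.32) = 3.60623
z2 = 2.32000 − 3.60623·(2.32000 − 2.21000) / (3.60623 − (-0.93757)) = 2.32000 − (0.39669)/(4.54380) = 2.23270
g(2.23270) = -0.06042
z3 = 2.23270 − (-0.06042)·(2.23270 − 2.32000) / (-0.06042 − 3.60623) = 2.23270 − (0.00528)/(-3.66665) = 2.23414

2.233, 2.234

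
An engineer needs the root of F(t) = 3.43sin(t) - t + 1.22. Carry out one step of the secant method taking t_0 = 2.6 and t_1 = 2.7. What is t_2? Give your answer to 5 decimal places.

2.69650

F(2.6) = 0.3881697, F(2.7) = -0.0140870
t_2 = 2.7000000 − (-0.0140870)·(2.7000000 − 2.6000000) / (-0.0140870 − 0.3881697) = 2.7000000 − (-0.0014087)/(-0.4022567) = 2.6964980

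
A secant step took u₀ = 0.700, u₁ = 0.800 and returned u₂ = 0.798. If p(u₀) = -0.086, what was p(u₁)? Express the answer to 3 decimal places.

0.002

The secant line through (0.700, -0.086) and (0.800, p(u₁)) crosses zero at u₂ = 0.798.
So (0.700, -0.086), (0.800, p(u₁)), (0.798, 0) are collinear:
p(u₁) = -0.086 · (0.800 − 0.798) / (0.700 − 0.798) = -0.086 · (0.00200)/(-0.09800) = 0.00176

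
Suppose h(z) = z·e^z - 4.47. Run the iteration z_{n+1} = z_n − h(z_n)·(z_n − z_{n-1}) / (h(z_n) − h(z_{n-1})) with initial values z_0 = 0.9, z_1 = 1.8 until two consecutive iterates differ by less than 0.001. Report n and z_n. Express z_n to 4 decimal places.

h(0.9) = -2.256357, h(1.8) = 6.419365
z_2 = 1.800000 − 6.419365·(0.900000)/(8.675723) = 1.134069;  |Δ| = 0.665931
h(1.134069) = -0.944995
z_3 = 1.134069 − (-0.944995)·(-0.665931)/(-7.364360) = 1.219522;  |Δ| = 0.085452
h(1.219522) = -0.341227
z_4 = 1.219522 − (-0.341227)·(0.085452)/(0.603768) = 1.267816;  |Δ| = 0.048294
h(1.267816) = 0.034657
z_5 = 1.267816 − 0.034657·(0.048294)/(0.375883) = 1.263363;  |Δ| = 0.004453
h(1.263363) = -0.001108
z_6 = 1.263363 − (-0.001108)·(-0.004453)/(-0.035764) = 1.263501;  |Δ| = 0.000138
|z_6 − z_5| = 0.000138 < 0.001

n = 6, z_n = 1.2635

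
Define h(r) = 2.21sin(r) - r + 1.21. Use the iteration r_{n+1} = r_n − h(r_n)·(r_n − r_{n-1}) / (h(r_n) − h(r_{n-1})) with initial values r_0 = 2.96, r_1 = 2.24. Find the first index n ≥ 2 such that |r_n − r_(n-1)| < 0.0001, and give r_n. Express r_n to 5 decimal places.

n = 5, r_n = 2.51174

h(2.96) = -1.3508822, h(2.24) = 0.7033382
r_2 = 2.2400000 − 0.7033382·(-0.7200000)/(2.0542204) = 2.4865186;  |Δ| = 0.2465186
h(2.4865186) = 0.0698532
r_3 = 2.4865186 − 0.0698532·(0.2465186)/(-0.6334850) = 2.5137017;  |Δ| = 0.0271831
h(2.5137017) = -0.0054609
r_4 = 2.5137017 − (-0.0054609)·(0.0271831)/(-0.0753141) = 2.5117307;  |Δ| = 0.0019710
h(2.5117307) = 0.0000327
r_5 = 2.5117307 − 0.0000327·(-0.0019710)/(0.0054936) = 2.5117424;  |Δ| = 0.0000117
|r_5 − r_4| = 0.0000117 < 0.0001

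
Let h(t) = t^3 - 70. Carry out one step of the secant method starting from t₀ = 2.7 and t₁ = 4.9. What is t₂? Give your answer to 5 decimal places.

3.82996

h(2.7) = -50.3170000, h(4.9) = 47.6490000
t₂ = 4.9000000 − 47.6490000·(4.9000000 − 2.7000000) / (47.6490000 − (-50.3170000)) = 4.9000000 − (104.8278000)/(97.9660000) = 3.8299573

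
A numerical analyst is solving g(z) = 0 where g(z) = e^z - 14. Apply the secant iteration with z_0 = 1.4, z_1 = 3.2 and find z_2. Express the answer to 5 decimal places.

g(1.4) = -9.9448000, g(3.2) = 10.5325302
z_2 = 3.2000000 − 10.5325302·(3.2000000 − 1.4000000) / (10.5325302 − (-9.9448000)) = 3.2000000 − (18.9585544)/(20.4773302) = 2.2741686

2.27417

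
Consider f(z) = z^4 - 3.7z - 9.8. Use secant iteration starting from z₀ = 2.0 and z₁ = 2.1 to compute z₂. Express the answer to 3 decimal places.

2.039

f(2.0) = -1.20000, f(2.1) = 1.87810
z₂ = 2.10000 − 1.87810·(2.10000 − 2.00000) / (1.87810 − (-1.20000)) = 2.10000 − (0.18781)/(3.07810) = 2.03899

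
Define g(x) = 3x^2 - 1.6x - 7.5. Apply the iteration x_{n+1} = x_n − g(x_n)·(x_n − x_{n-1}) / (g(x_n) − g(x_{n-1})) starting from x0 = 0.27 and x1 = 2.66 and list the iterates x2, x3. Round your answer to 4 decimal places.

g(0.27) = -7.713300, g(2.66) = 9.470800
x2 = 2.660000 − 9.470800·(2.660000 − 0.270000) / (9.470800 − (-7.713300)) = 2.660000 − (22.635212)/(17.184100) = 1.342782
g(1.342782) = -4.239263
x3 = 1.342782 − (-4.239263)·(1.342782 − 2.660000) / (-4.239263 − 9.470800) = 1.342782 − (5.584035)/(-13.710063) = 1.750076

1.3428, 1.7501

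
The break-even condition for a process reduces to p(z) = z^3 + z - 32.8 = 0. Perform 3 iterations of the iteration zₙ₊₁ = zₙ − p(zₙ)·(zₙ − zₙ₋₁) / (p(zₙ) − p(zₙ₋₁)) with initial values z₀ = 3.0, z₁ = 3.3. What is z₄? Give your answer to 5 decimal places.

3.09695

p(3.0) = -2.8000000, p(3.3) = 6.4370000
z₂ = 3.3000000 − 6.4370000·(3.3000000 − 3.0000000) / (6.4370000 − (-2.8000000)) = 3.3000000 − (1.9311000)/(9.2370000) = 3.0909386
p(3.0909386) = -0.1785382
z₃ = 3.0909386 − (-0.1785382)·(3.0909386 − 3.3000000) / (-0.1785382 − 6.4370000) = 3.0909386 − (0.0373254)/(-6.6155382) = 3.0965807
p(3.0965807) = -0.0108889
z₄ = 3.0965807 − (-0.0108889)·(3.0965807 − 3.0909386) / (-0.0108889 − (-0.1785382)) = 3.0965807 − (-0.0000614)/(0.1676493) = 3.0969472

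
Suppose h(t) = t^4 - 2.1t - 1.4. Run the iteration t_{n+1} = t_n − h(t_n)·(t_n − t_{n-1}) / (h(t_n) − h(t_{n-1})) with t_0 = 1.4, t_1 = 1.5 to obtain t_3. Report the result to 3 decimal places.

h(1.4) = -0.49840, h(1.5) = 0.51250
t_2 = 1.50000 − 0.51250·(1.50000 − 1.40000) / (0.51250 − (-0.49840)) = 1.50000 − (0.05125)/(1.01090) = 1.44930
h(1.44930) = -0.03153
t_3 = 1.44930 − (-0.03153)·(1.44930 − 1.50000) / (-0.03153 − 0.51250) = 1.44930 − (0.00160)/(-0.54403) = 1.45224

1.452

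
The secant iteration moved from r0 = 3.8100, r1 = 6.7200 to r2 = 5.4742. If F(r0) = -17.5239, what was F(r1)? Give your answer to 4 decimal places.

The secant line through (3.8100, -17.5239) and (6.7200, F(r1)) crosses zero at r2 = 5.4742.
So (3.8100, -17.5239), (6.7200, F(r1)), (5.4742, 0) are collinear:
F(r1) = -17.5239 · (6.7200 − 5.4742) / (3.8100 − 5.4742) = -17.5239 · (1.245800)/(-1.664200) = 13.118180

13.1182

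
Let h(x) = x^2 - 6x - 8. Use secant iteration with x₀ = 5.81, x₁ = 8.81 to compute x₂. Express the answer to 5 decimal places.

h(5.81) = -9.1039000, h(8.81) = 16.7561000
x₂ = 8.8100000 − 16.7561000·(8.8100000 − 5.8100000) / (16.7561000 − (-9.1039000)) = 8.8100000 − (50.2683000)/(25.8600000) = 6.8661369

6.86614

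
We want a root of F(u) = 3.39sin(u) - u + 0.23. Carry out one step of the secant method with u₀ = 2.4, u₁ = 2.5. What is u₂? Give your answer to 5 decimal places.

2.43319

F(2.4) = 0.1198202, F(2.5) = -0.2411794
u₂ = 2.5000000 − (-0.2411794)·(2.5000000 − 2.4000000) / (-0.2411794 − 0.1198202) = 2.5000000 − (-0.0241179)/(-0.3609996) = 2.4331912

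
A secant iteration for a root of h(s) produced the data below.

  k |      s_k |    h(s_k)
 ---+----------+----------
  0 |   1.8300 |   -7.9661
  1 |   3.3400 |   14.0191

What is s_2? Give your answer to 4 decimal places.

s_2 = 3.3400 − 14.0191·(3.3400 − 1.8300) / (14.0191 − (-7.9661))
   = 3.3400 − (21.168841)/(21.985200) = 2.377132

2.3771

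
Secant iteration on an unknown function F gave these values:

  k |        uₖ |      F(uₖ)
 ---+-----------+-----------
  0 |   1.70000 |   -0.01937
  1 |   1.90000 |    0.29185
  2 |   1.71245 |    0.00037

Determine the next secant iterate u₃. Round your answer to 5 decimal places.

1.71221

u₃ = 1.71245 − 0.00037·(1.71245 − 1.90000) / (0.00037 − 0.29185)
   = 1.71245 − (-0.0000694)/(-0.2914800) = 1.7122119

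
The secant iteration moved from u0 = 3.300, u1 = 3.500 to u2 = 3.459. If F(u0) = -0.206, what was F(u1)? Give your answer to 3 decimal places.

The secant line through (3.300, -0.206) and (3.500, F(u1)) crosses zero at u2 = 3.459.
So (3.300, -0.206), (3.500, F(u1)), (3.459, 0) are collinear:
F(u1) = -0.206 · (3.500 − 3.459) / (3.300 − 3.459) = -0.206 · (0.04100)/(-0.15900) = 0.05312

0.053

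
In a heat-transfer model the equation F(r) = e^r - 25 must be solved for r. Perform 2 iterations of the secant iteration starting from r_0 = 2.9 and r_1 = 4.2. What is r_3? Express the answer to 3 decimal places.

3.162

F(2.9) = -6.82585, F(4.2) = 41.68633
r_2 = 4.20000 − 41.68633·(4.20000 − 2.90000) / (41.68633 − (-6.82585)) = 4.20000 − (54.19223)/(48.51219) = 3.08292
F(3.08292) = -3.17808
r_3 = 3.08292 − (-3.17808)·(3.08292 − 4.20000) / (-3.17808 − 41.68633) = 3.08292 − (3.55018)/(-44.86441) = 3.16205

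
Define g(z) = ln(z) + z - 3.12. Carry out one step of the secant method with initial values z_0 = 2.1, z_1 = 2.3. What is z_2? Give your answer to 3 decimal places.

2.291

g(2.1) = -0.27806, g(2.3) = 0.01291
z_2 = 2.30000 − 0.01291·(2.30000 − 2.10000) / (0.01291 − (-0.27806)) = 2.30000 − (0.00258)/(0.29097) = 2.29113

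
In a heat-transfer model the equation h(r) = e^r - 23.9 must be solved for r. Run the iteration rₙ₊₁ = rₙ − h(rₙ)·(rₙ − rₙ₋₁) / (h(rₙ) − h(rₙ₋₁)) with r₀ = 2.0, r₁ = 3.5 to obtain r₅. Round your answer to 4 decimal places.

h(2.0) = -16.510944, h(3.5) = 9.215452
r₂ = 3.500000 − 9.215452·(3.500000 − 2.000000) / (9.215452 − (-16.510944)) = 3.500000 − (13.823178)/(25.726396) = 2.962685
h(2.962685) = -4.550143
r₃ = 2.962685 − (-4.550143)·(2.962685 − 3.500000) / (-4.550143 − 9.215452) = 2.962685 − (2.444860)/(-13.765595) = 3.140292
h(3.140292) = -0.789395
r₄ = 3.140292 − (-0.789395)·(3.140292 − 2.962685) / (-0.789395 − (-4.550143)) = 3.140292 − (-0.140202)/(3.760748) = 3.177572
h(3.177572) = 0.088436
r₅ = 3.177572 − 0.088436·(3.177572 − 3.140292) / (0.088436 − (-0.789395)) = 3.177572 − (0.003297)/(0.877832) = 3.173816

3.1738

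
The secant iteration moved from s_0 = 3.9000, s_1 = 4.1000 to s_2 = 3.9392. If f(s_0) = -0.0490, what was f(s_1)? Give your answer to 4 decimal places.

0.2010

The secant line through (3.9000, -0.0490) and (4.1000, f(s_1)) crosses zero at s_2 = 3.9392.
So (3.9000, -0.0490), (4.1000, f(s_1)), (3.9392, 0) are collinear:
f(s_1) = -0.0490 · (4.1000 − 3.9392) / (3.9000 − 3.9392) = -0.0490 · (0.160800)/(-0.039200) = 0.201000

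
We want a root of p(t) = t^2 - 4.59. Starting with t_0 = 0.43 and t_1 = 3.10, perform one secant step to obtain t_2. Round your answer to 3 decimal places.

1.678

p(0.43) = -4.40510, p(3.10) = 5.02000
t_2 = 3.10000 − 5.02000·(3.10000 − 0.43000) / (5.02000 − (-4.40510)) = 3.10000 − (13.40340)/(9.42510) = 1.67790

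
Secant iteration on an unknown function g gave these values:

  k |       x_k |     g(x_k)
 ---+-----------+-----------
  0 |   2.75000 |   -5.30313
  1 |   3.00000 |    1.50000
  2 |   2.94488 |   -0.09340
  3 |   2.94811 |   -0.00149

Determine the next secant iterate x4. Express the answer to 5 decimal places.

x4 = 2.94811 − (-0.00149)·(2.94811 − 2.94488) / (-0.00149 − (-0.09340))
   = 2.94811 − (-0.0000048)/(0.0919100) = 2.9481624

2.94816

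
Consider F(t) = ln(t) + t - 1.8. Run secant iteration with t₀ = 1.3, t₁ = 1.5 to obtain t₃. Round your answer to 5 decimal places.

1.43725

F(1.3) = -0.2376357, F(1.5) = 0.1054651
t₂ = 1.5000000 − 0.1054651·(1.5000000 − 1.3000000) / (0.1054651 − (-0.2376357)) = 1.5000000 − (0.0210930)/(0.3431008) = 1.4385224
F(1.4385224) = 0.0021388
t₃ = 1.4385224 − 0.0021388·(1.4385224 − 1.5000000) / (0.0021388 − 0.1054651) = 1.4385224 − (-0.0001315)/(-0.1033263) = 1.4372498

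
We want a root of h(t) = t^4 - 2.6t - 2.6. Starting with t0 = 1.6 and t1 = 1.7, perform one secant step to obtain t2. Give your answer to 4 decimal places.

1.6134

h(1.6) = -0.206400, h(1.7) = 1.332100
t2 = 1.700000 − 1.332100·(1.700000 − 1.600000) / (1.332100 − (-0.206400)) = 1.700000 − (0.133210)/(1.538500) = 1.613416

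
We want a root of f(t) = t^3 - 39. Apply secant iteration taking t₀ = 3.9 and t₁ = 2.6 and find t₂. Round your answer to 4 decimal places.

3.2672

f(3.9) = 20.319000, f(2.6) = -21.424000
t₂ = 2.600000 − (-21.424000)·(2.600000 − 3.900000) / (-21.424000 − 20.319000) = 2.600000 − (27.851200)/(-41.743000) = 3.267206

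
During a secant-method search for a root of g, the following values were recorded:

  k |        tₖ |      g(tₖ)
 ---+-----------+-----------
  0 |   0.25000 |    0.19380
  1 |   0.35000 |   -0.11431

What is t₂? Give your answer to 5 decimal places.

t₂ = 0.35000 − (-0.11431)·(0.35000 − 0.25000) / (-0.11431 − 0.19380)
   = 0.35000 − (-0.0114310)/(-0.3081100) = 0.3128996

0.31290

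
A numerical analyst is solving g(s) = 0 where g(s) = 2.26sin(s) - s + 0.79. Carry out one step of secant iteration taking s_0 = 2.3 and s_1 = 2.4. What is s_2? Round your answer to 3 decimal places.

g(2.3) = 0.17529, g(2.4) = -0.08345
s_2 = 2.40000 − (-0.08345)·(2.40000 − 2.30000) / (-0.08345 − 0.17529) = 2.40000 − (-0.00835)/(-0.25875) = 2.36775

2.368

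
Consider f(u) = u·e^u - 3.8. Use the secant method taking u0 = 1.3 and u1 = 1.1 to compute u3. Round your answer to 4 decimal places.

1.1747

f(1.3) = 0.970086, f(1.1) = -0.495417
u2 = 1.100000 − (-0.495417)·(1.100000 − 1.300000) / (-0.495417 − 0.970086) = 1.100000 − (0.099083)/(-1.465503) = 1.167611
f(1.167611) = -0.046946
u3 = 1.167611 − (-0.046946)·(1.167611 − 1.100000) / (-0.046946 − (-0.495417)) = 1.167611 − (-0.003174)/(0.448472) = 1.174688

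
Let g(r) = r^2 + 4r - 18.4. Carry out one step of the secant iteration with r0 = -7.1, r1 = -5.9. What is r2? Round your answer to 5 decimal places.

g(-7.1) = 3.6100000, g(-5.9) = -7.1900000
r2 = -5.9000000 − (-7.1900000)·(-5.9000000 − (-7.1000000)) / (-7.1900000 − 3.6100000) = -5.9000000 − (-8.6280000)/(-10.8000000) = -6.6988889

-6.69889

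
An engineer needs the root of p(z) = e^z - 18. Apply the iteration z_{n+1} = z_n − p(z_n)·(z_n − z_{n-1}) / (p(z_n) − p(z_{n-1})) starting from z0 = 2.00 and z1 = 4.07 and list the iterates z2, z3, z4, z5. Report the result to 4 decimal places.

p(2.00) = -10.610944, p(4.07) = 40.556963
z2 = 4.070000 − 40.556963·(4.070000 − 2.000000) / (40.556963 − (-10.610944)) = 4.070000 − (83.952913)/(51.167906) = 2.429266
p(2.429266) = -6.649450
z3 = 2.429266 − (-6.649450)·(2.429266 − 4.070000) / (-6.649450 − 40.556963) = 2.429266 − (10.909977)/(-47.206412) = 2.660378
p(2.660378) = -3.698300
z4 = 2.660378 − (-3.698300)·(2.660378 − 2.429266) / (-3.698300 − (-6.649450)) = 2.660378 − (-0.854722)/(2.951150) = 2.950002
p(2.950002) = 1.105990
z5 = 2.950002 − 1.105990·(2.950002 − 2.660378) / (1.105990 − (-3.698300)) = 2.950002 − (0.320321)/(4.804290) = 2.883328

2.4293, 2.6604, 2.9500, 2.8833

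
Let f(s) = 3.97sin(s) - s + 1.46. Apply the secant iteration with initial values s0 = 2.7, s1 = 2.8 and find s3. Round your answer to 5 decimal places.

2.79787

f(2.7) = 0.4566981, f(2.8) = -0.0100970
s2 = 2.8000000 − (-0.0100970)·(2.8000000 − 2.7000000) / (-0.0100970 − 0.4566981) = 2.8000000 − (-0.0010097)/(-0.4667952) = 2.7978369
f(2.7978369) = 0.0001541
s3 = 2.7978369 − 0.0001541·(2.7978369 − 2.8000000) / (0.0001541 − (-0.0100970)) = 2.7978369 − (-0.0000003)/(0.0102511) = 2.7978695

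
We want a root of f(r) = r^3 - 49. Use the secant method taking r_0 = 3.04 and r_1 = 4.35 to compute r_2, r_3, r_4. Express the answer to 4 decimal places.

3.5451, 3.6399, 3.6599

f(3.04) = -20.905536, f(4.35) = 33.312875
r_2 = 4.350000 − 33.312875·(4.350000 − 3.040000) / (33.312875 − (-20.905536)) = 4.350000 − (43.639866)/(54.218411) = 3.545110
f(3.545110) = -4.445756
r_3 = 3.545110 − (-4.445756)·(3.545110 − 4.350000) / (-4.445756 − 33.312875) = 3.545110 − (3.578345)/(-37.758631) = 3.639879
f(3.639879) = -0.776275
r_4 = 3.639879 − (-0.776275)·(3.639879 − 3.545110) / (-0.776275 − (-4.445756)) = 3.639879 − (-0.073567)/(3.669481) = 3.659927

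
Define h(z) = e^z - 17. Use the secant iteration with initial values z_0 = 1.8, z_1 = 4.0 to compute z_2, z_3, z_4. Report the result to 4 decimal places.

h(1.8) = -10.950353, h(4.0) = 37.598150
z_2 = 4.000000 − 37.598150·(4.000000 − 1.800000) / (37.598150 − (-10.950353)) = 4.000000 − (82.715930)/(48.548503) = 2.296221
h(2.296221) = -7.063441
z_3 = 2.296221 − (-7.063441)·(2.296221 − 4.000000) / (-7.063441 − 37.598150) = 2.296221 − (12.034544)/(-44.661591) = 2.565681
h(2.565681) = -3.990479
z_4 = 2.565681 − (-3.990479)·(2.565681 − 2.296221) / (-3.990479 − (-7.063441)) = 2.565681 − (-1.075277)/(3.072962) = 2.915597

2.2962, 2.5657, 2.9156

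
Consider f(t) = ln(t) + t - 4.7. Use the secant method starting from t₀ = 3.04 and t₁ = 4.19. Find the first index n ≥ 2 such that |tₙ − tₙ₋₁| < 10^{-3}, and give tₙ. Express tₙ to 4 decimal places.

f(3.04) = -0.548142, f(4.19) = 0.922701
t₂ = 4.190000 − 0.922701·(1.150000)/(1.470843) = 3.468573;  |Δ| = 0.721427
f(3.468573) = 0.012316
t₃ = 3.468573 − 0.012316·(-0.721427)/(-0.910384) = 3.458813;  |Δ| = 0.009760
f(3.458813) = -0.000261
t₄ = 3.458813 − (-0.000261)·(-0.009760)/(-0.012578) = 3.459016;  |Δ| = 0.000203
|t₄ − t₃| = 0.000203 < 10^{-3}

n = 4, tₙ = 3.4590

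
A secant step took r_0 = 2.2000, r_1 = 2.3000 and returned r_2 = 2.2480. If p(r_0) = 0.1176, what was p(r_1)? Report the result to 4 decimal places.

-0.1274

The secant line through (2.2000, 0.1176) and (2.3000, p(r_1)) crosses zero at r_2 = 2.2480.
So (2.2000, 0.1176), (2.3000, p(r_1)), (2.2480, 0) are collinear:
p(r_1) = 0.1176 · (2.3000 − 2.2480) / (2.2000 − 2.2480) = 0.1176 · (0.052000)/(-0.048000) = -0.127400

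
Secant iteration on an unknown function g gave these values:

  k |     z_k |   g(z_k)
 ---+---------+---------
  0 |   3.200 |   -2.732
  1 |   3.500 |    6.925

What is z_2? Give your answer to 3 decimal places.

z_2 = 3.500 − 6.925·(3.500 − 3.200) / (6.925 − (-2.732))
   = 3.500 − (2.07750)/(9.65700) = 3.28487

3.285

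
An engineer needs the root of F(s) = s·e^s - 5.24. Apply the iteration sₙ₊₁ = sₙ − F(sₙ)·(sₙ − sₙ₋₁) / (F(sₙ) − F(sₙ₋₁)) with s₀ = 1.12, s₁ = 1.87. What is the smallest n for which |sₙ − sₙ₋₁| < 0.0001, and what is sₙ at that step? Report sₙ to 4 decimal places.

n = 6, sₙ = 1.3536

F(1.12) = -1.807363, F(1.87) = 6.893114
s₂ = 1.870000 − 6.893114·(0.750000)/(8.700478) = 1.275799;  |Δ| = 0.594201
F(1.275799) = -0.670650
s₃ = 1.275799 − (-0.670650)·(-0.594201)/(-7.563764) = 1.328484;  |Δ| = 0.052686
F(1.328484) = -0.224552
s₄ = 1.328484 − (-0.224552)·(0.052686)/(0.446098) = 1.355004;  |Δ| = 0.026520
F(1.355004) = 0.013052
s₅ = 1.355004 − 0.013052·(0.026520)/(0.237604) = 1.353548;  |Δ| = 0.001457
F(1.353548) = -0.000235
s₆ = 1.353548 − (-0.000235)·(-0.001457)/(-0.013286) = 1.353573;  |Δ| = 0.000026
|s₆ − s₅| = 0.000026 < 0.0001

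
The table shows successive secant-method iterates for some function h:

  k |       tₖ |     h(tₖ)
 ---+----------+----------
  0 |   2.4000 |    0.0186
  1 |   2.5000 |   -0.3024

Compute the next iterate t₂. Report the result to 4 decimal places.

2.4058

t₂ = 2.5000 − (-0.3024)·(2.5000 − 2.4000) / (-0.3024 − 0.0186)
   = 2.5000 − (-0.030240)/(-0.321000) = 2.405794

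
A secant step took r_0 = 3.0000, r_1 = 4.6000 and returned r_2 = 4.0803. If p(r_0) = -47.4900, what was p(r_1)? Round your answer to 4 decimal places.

22.8460

The secant line through (3.0000, -47.4900) and (4.6000, p(r_1)) crosses zero at r_2 = 4.0803.
So (3.0000, -47.4900), (4.6000, p(r_1)), (4.0803, 0) are collinear:
p(r_1) = -47.4900 · (4.6000 − 4.0803) / (3.0000 − 4.0803) = -47.4900 · (0.519700)/(-1.080300) = 22.846018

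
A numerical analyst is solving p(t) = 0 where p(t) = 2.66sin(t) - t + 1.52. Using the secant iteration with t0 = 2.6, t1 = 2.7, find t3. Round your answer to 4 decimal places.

2.6873

p(2.6) = 0.291234, p(2.7) = -0.043170
t2 = 2.700000 − (-0.043170)·(2.700000 − 2.600000) / (-0.043170 − 0.291234) = 2.700000 − (-0.004317)/(-0.334403) = 2.687091
p(2.687091) = 0.000689
t3 = 2.687091 − 0.000689·(2.687091 − 2.700000) / (0.000689 − (-0.043170)) = 2.687091 − (-0.000009)/(0.043859) = 2.687293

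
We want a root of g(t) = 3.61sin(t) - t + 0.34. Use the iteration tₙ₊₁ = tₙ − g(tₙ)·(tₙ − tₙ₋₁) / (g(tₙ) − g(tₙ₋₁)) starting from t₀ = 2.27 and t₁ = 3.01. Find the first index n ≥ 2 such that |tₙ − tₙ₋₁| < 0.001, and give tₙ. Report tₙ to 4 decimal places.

g(2.27) = 0.832931, g(3.01) = -2.196320
t₂ = 3.010000 − (-2.196320)·(0.740000)/(-3.029252) = 2.473472;  |Δ| = 0.536528
g(2.473472) = 0.102964
t₃ = 2.473472 − 0.102964·(-0.536528)/(2.299284) = 2.497499;  |Δ| = 0.024026
g(2.497499) = 0.010213
t₄ = 2.497499 − 0.010213·(0.024026)/(-0.092751) = 2.500144;  |Δ| = 0.002646
g(2.500144) = -0.000077
t₅ = 2.500144 − (-0.000077)·(0.002646)/(-0.010291) = 2.500124;  |Δ| = 0.000020
|t₅ − t₄| = 0.000020 < 0.001

n = 5, tₙ = 2.5001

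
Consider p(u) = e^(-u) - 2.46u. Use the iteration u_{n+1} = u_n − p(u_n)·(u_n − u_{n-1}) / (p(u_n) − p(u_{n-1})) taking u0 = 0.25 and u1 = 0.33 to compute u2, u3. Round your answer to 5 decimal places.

0.30105, 0.30088

p(0.25) = 0.1638008, p(0.33) = -0.0928763
u2 = 0.3300000 − (-0.0928763)·(0.3300000 − 0.2500000) / (-0.0928763 − 0.1638008) = 0.3300000 − (-0.0074301)/(-0.2566770) = 0.3010527
p(0.3010527) = -0.0005509
u3 = 0.3010527 − (-0.0005509)·(0.3010527 − 0.3300000) / (-0.0005509 − (-0.0928763)) = 0.3010527 − (0.0000159)/(0.0923253) = 0.3008800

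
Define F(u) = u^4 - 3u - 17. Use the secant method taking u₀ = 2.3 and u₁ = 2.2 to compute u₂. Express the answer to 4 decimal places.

2.2041

F(2.3) = 4.084100, F(2.2) = -0.174400
u₂ = 2.200000 − (-0.174400)·(2.200000 − 2.300000) / (-0.174400 − 4.084100) = 2.200000 − (0.017440)/(-4.258500) = 2.204095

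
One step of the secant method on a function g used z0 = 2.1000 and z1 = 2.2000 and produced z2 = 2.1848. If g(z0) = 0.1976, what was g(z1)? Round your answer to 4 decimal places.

The secant line through (2.1000, 0.1976) and (2.2000, g(z1)) crosses zero at z2 = 2.1848.
So (2.1000, 0.1976), (2.2000, g(z1)), (2.1848, 0) are collinear:
g(z1) = 0.1976 · (2.2000 − 2.1848) / (2.1000 − 2.1848) = 0.1976 · (0.015200)/(-0.084800) = -0.035419

-0.0354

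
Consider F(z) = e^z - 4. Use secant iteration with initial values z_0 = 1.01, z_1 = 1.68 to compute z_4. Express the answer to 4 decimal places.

1.3865

F(1.01) = -1.254399, F(1.68) = 1.365556
z_2 = 1.680000 − 1.365556·(1.680000 − 1.010000) / (1.365556 − (-1.254399)) = 1.680000 − (0.914923)/(2.619955) = 1.330787
F(1.330787) = -0.215980
z_3 = 1.330787 − (-0.215980)·(1.330787 − 1.680000) / (-0.215980 − 1.365556) = 1.330787 − (0.075423)/(-1.581536) = 1.378477
F(1.378477) = -0.031149
z_4 = 1.378477 − (-0.031149)·(1.378477 − 1.330787) / (-0.031149 − (-0.215980)) = 1.378477 − (-0.001485)/(0.184831) = 1.386514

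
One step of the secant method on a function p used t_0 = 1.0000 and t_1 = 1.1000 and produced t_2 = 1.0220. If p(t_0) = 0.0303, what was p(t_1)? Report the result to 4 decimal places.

-0.1074

The secant line through (1.0000, 0.0303) and (1.1000, p(t_1)) crosses zero at t_2 = 1.0220.
So (1.0000, 0.0303), (1.1000, p(t_1)), (1.0220, 0) are collinear:
p(t_1) = 0.0303 · (1.1000 − 1.0220) / (1.0000 − 1.0220) = 0.0303 · (0.078000)/(-0.022000) = -0.107427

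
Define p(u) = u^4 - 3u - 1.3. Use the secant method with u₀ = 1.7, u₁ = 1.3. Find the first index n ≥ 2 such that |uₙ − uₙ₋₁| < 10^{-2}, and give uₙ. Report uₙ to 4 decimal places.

n = 5, uₙ = 1.5647

p(1.7) = 1.952100, p(1.3) = -2.343900
u₂ = 1.300000 − (-2.343900)·(-0.400000)/(-4.296000) = 1.518240;  |Δ| = 0.218240
p(1.518240) = -0.541450
u₃ = 1.518240 − (-0.541450)·(0.218240)/(1.802450) = 1.583799;  |Δ| = 0.065559
p(1.583799) = 0.240768
u₄ = 1.583799 − 0.240768·(0.065559)/(0.782217) = 1.563620;  |Δ| = 0.020179
p(1.563620) = -0.013290
u₅ = 1.563620 − (-0.013290)·(-0.020179)/(-0.254058) = 1.564675;  |Δ| = 0.001056
|u₅ − u₄| = 0.001056 < 10^{-2}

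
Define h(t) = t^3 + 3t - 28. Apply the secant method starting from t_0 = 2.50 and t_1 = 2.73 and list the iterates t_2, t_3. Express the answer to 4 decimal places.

h(2.50) = -4.875000, h(2.73) = 0.536417
t_2 = 2.730000 − 0.536417·(2.730000 − 2.500000) / (0.536417 − (-4.875000)) = 2.730000 − (0.123376)/(5.411417) = 2.707201
h(2.707201) = -0.037495
t_3 = 2.707201 − (-0.037495)·(2.707201 − 2.730000) / (-0.037495 − 0.536417) = 2.707201 − (0.000855)/(-0.573912) = 2.708690

2.7072, 2.7087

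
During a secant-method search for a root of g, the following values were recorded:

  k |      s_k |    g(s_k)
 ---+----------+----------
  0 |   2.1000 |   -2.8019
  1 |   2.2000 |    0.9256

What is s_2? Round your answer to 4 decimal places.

s_2 = 2.2000 − 0.9256·(2.2000 − 2.1000) / (0.9256 − (-2.8019))
   = 2.2000 − (0.092560)/(3.727500) = 2.175168

2.1752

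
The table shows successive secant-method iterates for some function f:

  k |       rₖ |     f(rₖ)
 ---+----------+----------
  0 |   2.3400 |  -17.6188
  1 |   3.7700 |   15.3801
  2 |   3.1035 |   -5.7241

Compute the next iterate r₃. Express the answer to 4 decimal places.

r₃ = 3.1035 − (-5.7241)·(3.1035 − 3.7700) / (-5.7241 − 15.3801)
   = 3.1035 − (3.815113)/(-21.104200) = 3.284275

3.2843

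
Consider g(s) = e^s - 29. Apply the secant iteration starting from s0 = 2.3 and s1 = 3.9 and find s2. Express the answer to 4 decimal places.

3.0721

g(2.3) = -19.025818, g(3.9) = 20.402449
s2 = 3.900000 − 20.402449·(3.900000 − 2.300000) / (20.402449 − (-19.025818)) = 3.900000 − (32.643919)/(39.428267) = 3.072068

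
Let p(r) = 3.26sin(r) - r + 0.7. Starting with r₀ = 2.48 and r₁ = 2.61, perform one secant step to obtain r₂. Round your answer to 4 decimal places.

2.5403

p(2.48) = 0.222860, p(2.61) = -0.257484
r₂ = 2.610000 − (-0.257484)·(2.610000 − 2.480000) / (-0.257484 − 0.222860) = 2.610000 − (-0.033473)/(-0.480344) = 2.540315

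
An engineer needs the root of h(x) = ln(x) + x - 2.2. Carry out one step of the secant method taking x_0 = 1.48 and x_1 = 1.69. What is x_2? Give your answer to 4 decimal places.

h(1.48) = -0.327958, h(1.69) = 0.014729
x_2 = 1.690000 − 0.014729·(1.690000 − 1.480000) / (0.014729 − (-0.327958)) = 1.690000 − (0.003093)/(0.342686) = 1.680974

1.6810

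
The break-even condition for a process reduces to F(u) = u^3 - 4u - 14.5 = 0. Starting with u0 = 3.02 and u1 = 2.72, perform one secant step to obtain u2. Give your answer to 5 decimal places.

2.97352

F(3.02) = 0.9636080, F(2.72) = -5.2563520
u2 = 2.7200000 − (-5.2563520)·(2.7200000 − 3.0200000) / (-5.2563520 − 0.9636080) = 2.7200000 − (1.5769056)/(-6.2199600) = 2.9735234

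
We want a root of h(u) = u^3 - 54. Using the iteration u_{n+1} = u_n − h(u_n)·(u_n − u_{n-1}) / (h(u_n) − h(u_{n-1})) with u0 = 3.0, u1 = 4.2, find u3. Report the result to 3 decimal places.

h(3.0) = -27.00000, h(4.2) = 20.08800
u2 = 4.20000 − 20.08800·(4.20000 − 3.00000) / (20.08800 − (-27.00000)) = 4.20000 − (24.10560)/(47.08800) = 3.68807
h(3.68807) = -3.83525
u3 = 3.68807 − (-3.83525)·(3.68807 − 4.20000) / (-3.83525 − 20.08800) = 3.68807 − (1.96337)/(-23.92325) = 3.77014

3.770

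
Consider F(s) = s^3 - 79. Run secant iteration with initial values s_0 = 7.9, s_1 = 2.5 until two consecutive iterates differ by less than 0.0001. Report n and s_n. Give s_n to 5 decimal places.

F(7.9) = 414.0390000, F(2.5) = -63.3750000
s_2 = 2.5000000 − (-63.3750000)·(-5.4000000)/(-477.4140000) = 3.2168307;  |Δ| = 0.7168307
F(3.2168307) = -45.7122375
s_3 = 3.2168307 − (-45.7122375)·(0.7168307)/(17.6627625) = 5.0720294;  |Δ| = 1.8551987
F(5.0720294) = 51.4804003
s_4 = 5.0720294 − 51.4804003·(1.8551987)/(97.1926378) = 4.0893791;  |Δ| = 0.9826503
F(4.0893791) = -10.6132254
s_5 = 4.0893791 − (-10.6132254)·(-0.9826503)/(-62.0936257) = 4.2573366;  |Δ| = 0.1679575
F(4.2573366) = -1.8361372
s_6 = 4.2573366 − (-1.8361372)·(0.1679575)/(8.7770883) = 4.2924727;  |Δ| = 0.0351361
F(4.2924727) = 0.0901923
s_7 = 4.2924727 − 0.0901923·(0.0351361)/(1.9263295) = 4.2908276;  |Δ| = 0.0016451
F(4.2908276) = -0.0007075
s_8 = 4.2908276 − (-0.0007075)·(-0.0016451)/(-0.0908998) = 4.2908404;  |Δ| = 0.0000128
|s_8 − s_7| = 0.0000128 < 0.0001

n = 8, s_n = 4.29084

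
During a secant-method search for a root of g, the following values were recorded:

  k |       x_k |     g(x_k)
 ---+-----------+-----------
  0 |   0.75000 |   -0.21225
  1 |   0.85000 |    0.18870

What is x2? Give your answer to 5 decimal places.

0.80294

x2 = 0.85000 − 0.18870·(0.85000 − 0.75000) / (0.18870 − (-0.21225))
   = 0.85000 − (0.0188700)/(0.4009500) = 0.8029368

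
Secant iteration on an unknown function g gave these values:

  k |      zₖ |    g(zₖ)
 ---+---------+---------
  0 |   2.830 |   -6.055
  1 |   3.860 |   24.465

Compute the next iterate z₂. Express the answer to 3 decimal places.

z₂ = 3.860 − 24.465·(3.860 − 2.830) / (24.465 − (-6.055))
   = 3.860 − (25.19895)/(30.52000) = 3.03435

3.034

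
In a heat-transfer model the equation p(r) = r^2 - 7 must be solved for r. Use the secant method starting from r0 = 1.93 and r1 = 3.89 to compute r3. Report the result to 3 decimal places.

p(1.93) = -3.27510, p(3.89) = 8.13210
r2 = 3.89000 − 8.13210·(3.89000 − 1.93000) / (8.13210 − (-3.27510)) = 3.89000 − (15.93892)/(11.40720) = 2.49273
p(2.49273) = -0.78629
r3 = 2.49273 − (-0.78629)·(2.49273 − 3.89000) / (-0.78629 − 8.13210) = 2.49273 − (1.09865)/(-8.91839) = 2.61592

2.616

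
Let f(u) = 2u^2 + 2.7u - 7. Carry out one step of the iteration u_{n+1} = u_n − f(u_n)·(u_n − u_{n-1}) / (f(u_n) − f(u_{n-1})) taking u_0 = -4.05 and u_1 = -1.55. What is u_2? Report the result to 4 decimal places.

f(-4.05) = 14.870000, f(-1.55) = -6.380000
u_2 = -1.550000 − (-6.380000)·(-1.550000 − (-4.050000)) / (-6.380000 − 14.870000) = -1.550000 − (-15.950000)/(-21.250000) = -2.300588

-2.3006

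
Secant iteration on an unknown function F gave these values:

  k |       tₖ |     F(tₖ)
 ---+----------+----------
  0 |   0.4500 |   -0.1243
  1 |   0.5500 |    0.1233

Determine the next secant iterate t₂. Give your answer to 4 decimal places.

t₂ = 0.5500 − 0.1233·(0.5500 − 0.4500) / (0.1233 − (-0.1243))
   = 0.5500 − (0.012330)/(0.247600) = 0.500202

0.5002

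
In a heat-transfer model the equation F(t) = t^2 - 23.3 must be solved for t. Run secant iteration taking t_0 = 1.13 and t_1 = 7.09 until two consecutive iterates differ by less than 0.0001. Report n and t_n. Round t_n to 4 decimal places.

n = 7, t_n = 4.8270

F(1.13) = -22.023100, F(7.09) = 26.968100
t_2 = 7.090000 − 26.968100·(5.960000)/(48.991200) = 3.809209;  |Δ| = 3.280791
F(3.809209) = -8.789925
t_3 = 3.809209 − (-8.789925)·(-3.280791)/(-35.758025) = 4.615683;  |Δ| = 0.806474
F(4.615683) = -1.995472
t_4 = 4.615683 − (-1.995472)·(0.806474)/(6.794453) = 4.852537;  |Δ| = 0.236854
F(4.852537) = 0.247117
t_5 = 4.852537 − 0.247117·(0.236854)/(2.242588) = 4.826438;  |Δ| = 0.026100
F(4.826438) = -0.005501
t_6 = 4.826438 − (-0.005501)·(-0.026100)/(-0.252617) = 4.827006;  |Δ| = 0.000568
F(4.827006) = -0.000015
t_7 = 4.827006 − (-0.000015)·(0.000568)/(0.005486) = 4.827007;  |Δ| = 0.000002
|t_7 − t_6| = 0.000002 < 0.0001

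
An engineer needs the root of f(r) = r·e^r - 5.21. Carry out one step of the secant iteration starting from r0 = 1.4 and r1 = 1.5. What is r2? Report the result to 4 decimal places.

1.3553

f(1.4) = 0.467280, f(1.5) = 1.512534
r2 = 1.500000 − 1.512534·(1.500000 − 1.400000) / (1.512534 − 0.467280) = 1.500000 − (0.151253)/(1.045254) = 1.355295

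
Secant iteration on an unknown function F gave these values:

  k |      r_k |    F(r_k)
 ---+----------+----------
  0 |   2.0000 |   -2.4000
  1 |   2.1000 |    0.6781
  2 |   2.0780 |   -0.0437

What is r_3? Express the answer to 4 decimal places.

2.0793

r_3 = 2.0780 − (-0.0437)·(2.0780 − 2.1000) / (-0.0437 − 0.6781)
   = 2.0780 − (0.000961)/(-0.721800) = 2.079332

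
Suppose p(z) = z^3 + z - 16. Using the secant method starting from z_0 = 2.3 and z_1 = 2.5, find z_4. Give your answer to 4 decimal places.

2.3877

p(2.3) = -1.533000, p(2.5) = 2.125000
z_2 = 2.500000 − 2.125000·(2.500000 − 2.300000) / (2.125000 − (-1.533000)) = 2.500000 − (0.425000)/(3.658000) = 2.383816
p(2.383816) = -0.069957
z_3 = 2.383816 − (-0.069957)·(2.383816 − 2.500000) / (-0.069957 − 2.125000) = 2.383816 − (0.008128)/(-2.194957) = 2.387519
p(2.387519) = -0.003029
z_4 = 2.387519 − (-0.003029)·(2.387519 − 2.383816) / (-0.003029 − (-0.069957)) = 2.387519 − (-0.000011)/(0.066928) = 2.387687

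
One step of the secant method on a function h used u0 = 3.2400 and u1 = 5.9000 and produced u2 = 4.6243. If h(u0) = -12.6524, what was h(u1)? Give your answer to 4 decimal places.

11.6598

The secant line through (3.2400, -12.6524) and (5.9000, h(u1)) crosses zero at u2 = 4.6243.
So (3.2400, -12.6524), (5.9000, h(u1)), (4.6243, 0) are collinear:
h(u1) = -12.6524 · (5.9000 − 4.6243) / (3.2400 − 4.6243) = -12.6524 · (1.275700)/(-1.384300) = 11.659804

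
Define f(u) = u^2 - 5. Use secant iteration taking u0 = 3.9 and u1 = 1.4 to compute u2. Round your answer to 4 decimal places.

f(3.9) = 10.210000, f(1.4) = -3.040000
u2 = 1.400000 − (-3.040000)·(1.400000 − 3.900000) / (-3.040000 − 10.210000) = 1.400000 − (7.600000)/(-13.250000) = 1.973585

1.9736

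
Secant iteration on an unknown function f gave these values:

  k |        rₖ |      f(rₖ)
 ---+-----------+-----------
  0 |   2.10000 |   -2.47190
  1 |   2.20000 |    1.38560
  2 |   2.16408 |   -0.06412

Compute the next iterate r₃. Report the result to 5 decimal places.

2.16567

r₃ = 2.16408 − (-0.06412)·(2.16408 − 2.20000) / (-0.06412 − 1.38560)
   = 2.16408 − (0.0023032)/(-1.4497200) = 2.1656687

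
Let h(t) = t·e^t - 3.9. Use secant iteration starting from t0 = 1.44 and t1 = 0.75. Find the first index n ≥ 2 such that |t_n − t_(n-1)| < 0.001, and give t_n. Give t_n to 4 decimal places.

h(1.44) = 2.177802, h(0.75) = -2.312250
t2 = 0.750000 − (-2.312250)·(-0.690000)/(-4.490052) = 1.105331;  |Δ| = 0.355331
h(1.105331) = -0.561656
t3 = 1.105331 − (-0.561656)·(0.355331)/(1.750594) = 1.219334;  |Δ| = 0.114003
h(1.219334) = 0.227362
t4 = 1.219334 − 0.227362·(0.114003)/(0.789018) = 1.186483;  |Δ| = 0.032851
h(1.186483) = -0.013628
t5 = 1.186483 − (-0.013628)·(-0.032851)/(-0.240990) = 1.188341;  |Δ| = 0.001858
h(1.188341) = -0.000305
t6 = 1.188341 − (-0.000305)·(0.001858)/(0.013323) = 1.188383;  |Δ| = 0.000043
|t6 − t5| = 0.000043 < 0.001

n = 6, t_n = 1.1884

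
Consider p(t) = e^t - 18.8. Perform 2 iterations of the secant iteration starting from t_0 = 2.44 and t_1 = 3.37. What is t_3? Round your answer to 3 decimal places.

2.912

p(2.44) = -7.32696, p(3.37) = 10.27853
t_2 = 3.37000 − 10.27853·(3.37000 − 2.44000) / (10.27853 − (-7.32696)) = 3.37000 − (9.55903)/(17.60549) = 2.82704
p(2.82704) = -1.90458
t_3 = 2.82704 − (-1.90458)·(2.82704 − 3.37000) / (-1.90458 − 10.27853) = 2.82704 − (1.03411)/(-12.18311) = 2.91192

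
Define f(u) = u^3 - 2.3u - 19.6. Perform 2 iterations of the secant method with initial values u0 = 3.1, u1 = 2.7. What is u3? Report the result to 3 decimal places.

f(3.1) = 3.06100, f(2.7) = -6.12700
u2 = 2.70000 − (-6.12700)·(2.70000 − 3.10000) / (-6.12700 − 3.06100) = 2.70000 − (2.45080)/(-9.18800) = 2.96674
f(2.96674) = -0.31162
u3 = 2.96674 − (-0.31162)·(2.96674 − 2.70000) / (-0.31162 − (-6.12700)) = 2.96674 − (-0.08312)/(5.81538) = 2.98103

2.981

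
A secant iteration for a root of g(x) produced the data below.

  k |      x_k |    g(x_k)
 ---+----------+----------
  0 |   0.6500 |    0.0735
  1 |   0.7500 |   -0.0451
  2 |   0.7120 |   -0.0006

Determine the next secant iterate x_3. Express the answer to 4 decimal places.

x_3 = 0.7120 − (-0.0006)·(0.7120 − 0.7500) / (-0.0006 − (-0.0451))
   = 0.7120 − (0.000023)/(0.044500) = 0.711488

0.7115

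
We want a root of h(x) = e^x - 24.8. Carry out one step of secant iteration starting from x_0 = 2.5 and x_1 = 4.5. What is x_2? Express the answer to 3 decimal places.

2.824

h(2.5) = -12.61751, h(4.5) = 65.21713
x_2 = 4.50000 − 65.21713·(4.50000 − 2.50000) / (65.21713 − (-12.61751)) = 4.50000 − (130.43426)/(77.83464) = 2.82421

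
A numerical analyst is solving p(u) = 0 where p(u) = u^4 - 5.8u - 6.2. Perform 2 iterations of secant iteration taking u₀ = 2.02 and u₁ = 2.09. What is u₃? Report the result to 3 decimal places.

2.065

p(2.02) = -1.26634, p(2.09) = 0.75830
u₂ = 2.09000 − 0.75830·(2.09000 − 2.02000) / (0.75830 − (-1.26634)) = 2.09000 − (0.05308)/(2.02463) = 2.06378
p(2.06378) = -0.02917
u₃ = 2.06378 − (-0.02917)·(2.06378 − 2.09000) / (-0.02917 − 0.75830) = 2.06378 − (0.00076)/(-0.78747) = 2.06475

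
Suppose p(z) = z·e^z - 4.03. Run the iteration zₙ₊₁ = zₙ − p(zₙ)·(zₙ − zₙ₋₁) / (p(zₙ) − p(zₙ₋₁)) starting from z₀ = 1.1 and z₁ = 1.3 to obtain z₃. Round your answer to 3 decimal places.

1.206

p(1.1) = -0.72542, p(1.3) = 0.74009
z₂ = 1.30000 − 0.74009·(1.30000 − 1.10000) / (0.74009 − (-0.72542)) = 1.30000 − (0.14802)/(1.46550) = 1.19900
p(1.19900) = -0.05317
z₃ = 1.19900 − (-0.05317)·(1.19900 − 1.30000) / (-0.05317 − 0.74009) = 1.19900 − (0.00537)/(-0.79325) = 1.20577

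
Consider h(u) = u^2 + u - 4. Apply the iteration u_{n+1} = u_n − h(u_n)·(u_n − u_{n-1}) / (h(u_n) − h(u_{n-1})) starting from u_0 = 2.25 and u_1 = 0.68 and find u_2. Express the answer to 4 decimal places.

1.4071

h(2.25) = 3.312500, h(0.68) = -2.857600
u_2 = 0.680000 − (-2.857600)·(0.680000 − 2.250000) / (-2.857600 − 3.312500) = 0.680000 − (4.486432)/(-6.170100) = 1.407125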